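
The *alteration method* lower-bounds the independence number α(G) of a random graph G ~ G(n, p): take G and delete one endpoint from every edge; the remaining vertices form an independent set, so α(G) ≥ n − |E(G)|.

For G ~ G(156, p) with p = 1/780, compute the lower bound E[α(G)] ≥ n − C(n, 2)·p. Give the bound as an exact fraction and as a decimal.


E[|E(G)|] = C(156, 2)·p = 12090 · (1/780) = 31/2.
E[α(G)] ≥ n − E[|E(G)|] = 156 − 31/2 = 281/2.
Numerically: ≈ 140.50000.
(This is only a lower bound; the true E[α(G)] may be larger.)

E[α(G)] ≥ 281/2 ≈ 140.50000.


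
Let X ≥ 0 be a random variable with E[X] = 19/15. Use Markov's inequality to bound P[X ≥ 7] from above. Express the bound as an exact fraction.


μ = E[X] = 19/15, a = 7.
Markov: P[X ≥ 7] ≤ μ/a = (19/15)/7 = 19/105.
Numerically: ≈ 0.181.
(Since a = 7 > μ = 1.267, the bound 19/105 is < 1 and informative.)

P[X ≥ 7] ≤ 19/105 ≈ 0.181.


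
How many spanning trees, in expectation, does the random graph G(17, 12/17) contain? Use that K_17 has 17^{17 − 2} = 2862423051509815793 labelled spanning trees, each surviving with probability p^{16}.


K_17 has 17^{17 − 2} = 2862423051509815793 labelled spanning trees.
For each such spanning tree H, let X_H = 1 if all 16 edges of H are present in G. Then P[X_H = 1] = p^{16} = (12/17)^{16} = 184884258895036416/48661191875666868481.
By linearity: E[X] = Σ_H E[X_H] = 2862423051509815793 · p^{16} = 2862423051509815793 · 184884258895036416/48661191875666868481 = 184884258895036416/17.
Numerically: E[X] ≈ 1.09e+16.

E[X] = 2862423051509815793 · (12/17)^{16} = 184884258895036416/17 ≈ 1.09e+16.


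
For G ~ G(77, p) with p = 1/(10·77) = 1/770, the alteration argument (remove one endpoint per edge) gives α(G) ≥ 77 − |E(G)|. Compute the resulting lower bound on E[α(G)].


E[|E(G)|] = C(77, 2)·p = 2926 · (1/770) = 19/5.
E[α(G)] ≥ n − E[|E(G)|] = 77 − 19/5 = 366/5.
Numerically: ≈ 73.200.
(This is only a lower bound; the true E[α(G)] may be larger.)

E[α(G)] ≥ 366/5 ≈ 73.200.


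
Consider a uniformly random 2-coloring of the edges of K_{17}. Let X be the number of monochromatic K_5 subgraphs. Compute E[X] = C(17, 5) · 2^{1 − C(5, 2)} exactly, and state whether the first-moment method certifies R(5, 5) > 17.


E[X] = C(17, 5) · 2^{1 − 10} = 6188 · 2^{−9} = 6188/512.
As a reduced fraction: E[X] = 1547/128 ≈ 12.085938.
Is E[X] < 1? NO.
Since E[X] ≥ 1, the first-moment bound is inconclusive at n = 17; it does NOT by itself certify R(5, 5) > 17.

E[X] = 1547/128 ≈ 12.085938; E[X] ≥ 1; first-moment method inconclusive here.


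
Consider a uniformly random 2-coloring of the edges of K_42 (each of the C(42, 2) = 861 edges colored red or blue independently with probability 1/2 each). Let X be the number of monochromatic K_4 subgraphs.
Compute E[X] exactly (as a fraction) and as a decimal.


Let X = Σ_S X_S over the C(42, 4) = 111930 subsets S of size 4, where X_S = 1 if the K_4 on S is monochromatic.
For a fixed S, the K_4 on S has C(4, 2) = 6 edges. P[all 6 edges red] = (1/2)^6, and likewise for blue, so P[monochromatic] = 2·(1/2)^6 = 2^{1 − 6} = 1/32.
By linearity of expectation: E[X] = C(42, 4) · 2^{1 − 6} = 111930 · 1/32 = 55965/16.
Numerically: E[X] ≈ 3497.812500.

E[X] = C(42,4)·2^(1−C(4,2)) = 55965/16 ≈ 3497.812500.


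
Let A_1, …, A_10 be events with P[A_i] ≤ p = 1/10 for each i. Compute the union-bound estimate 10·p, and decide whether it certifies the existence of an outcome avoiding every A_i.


Union bound: P[∪_{i=1}^{10} A_i] ≤ Σ_i P[A_i] ≤ 10·p = 10·(1/10) = 1.
Numerically: 1 ≈ 1.00000.
Is 1 < 1? NO.
Since the bound 1 is ≥ 1, the union bound is uninformative here; it does NOT by itself certify existence.

10·p = 1 ≈ 1.00000; existence NOT certified by the union bound.


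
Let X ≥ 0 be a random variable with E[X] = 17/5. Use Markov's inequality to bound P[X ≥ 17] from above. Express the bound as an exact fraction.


μ = E[X] = 17/5, a = 17.
Markov: P[X ≥ 17] ≤ μ/a = (17/5)/17 = 1/5.
Numerically: ≈ 0.200000.
(Since a = 17 > μ = 3.400000, the bound 1/5 is < 1 and informative.)

P[X ≥ 17] ≤ 1/5 ≈ 0.200000.


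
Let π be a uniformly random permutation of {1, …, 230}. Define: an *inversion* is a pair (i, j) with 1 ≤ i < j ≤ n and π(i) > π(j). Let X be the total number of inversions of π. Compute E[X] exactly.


Write X = Σ X_I over the C(230, 2) = 26335 pairs i < j, with X_I the indicator of one inversion.
There are 26335 indicators.
For each fixed pair i < j, the values π(i) and π(j) are two distinct elements of {1, …, 230} in uniformly random order; by symmetry P[π(i) > π(j)] = 1/2.
By linearity: E[X] = 26335 · (1/2) = C(230, 2) · (1/2) = 26335/2 = 26335/2 ≈ 13167.500000.

E[X] = 26335/2 = 13167.500000.


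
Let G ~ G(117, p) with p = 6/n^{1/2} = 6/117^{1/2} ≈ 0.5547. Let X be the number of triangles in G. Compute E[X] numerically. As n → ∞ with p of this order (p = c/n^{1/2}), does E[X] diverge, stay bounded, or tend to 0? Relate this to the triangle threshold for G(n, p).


Number of potential triangles: C(117, 3) = 260130.
Each occurs with probability p³ ≈ (0.5547)³ ≈ 1.706770e-01.
By linearity: E[X] = C(117, 3)·p³ ≈ 260130 · 1.706770e-01 ≈ 44398.2037.
Since α = 1/2 < 1, p = c/n^{1/2} ≫ 1/n is above the triangle threshold p ~ 1/n. Asymptotically E[X] ~ (c³/6)·n^{3(1−α)} = (6³/6)·n^{1.5} → ∞; triangles are abundant w.h.p.

E[X] ≈ 44398.2037; in regime p = Θ(1/n^{1/2}) E[X] diverges (above the triangle threshold p ~ 1/n).


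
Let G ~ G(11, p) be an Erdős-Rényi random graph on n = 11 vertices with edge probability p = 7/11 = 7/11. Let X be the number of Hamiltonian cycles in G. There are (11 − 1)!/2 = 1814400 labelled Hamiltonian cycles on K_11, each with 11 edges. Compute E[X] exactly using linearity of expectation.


K_11 has (11 − 1)!/2 = 1814400 labelled Hamiltonian cycles.
For each such Hamiltonian cycle H, let X_H = 1 if all 11 edges of H are present in G. Then P[X_H = 1] = p^{11} = (7/11)^{11} = 1977326743/285311670611.
By linearity: E[X] = Σ_H E[X_H] = 1814400 · p^{11} = 1814400 · 1977326743/285311670611 = 3587661642499200/285311670611.
Numerically: E[X] ≈ 12575.

E[X] = 1814400 · (7/11)^{11} = 3587661642499200/285311670611 ≈ 12575.


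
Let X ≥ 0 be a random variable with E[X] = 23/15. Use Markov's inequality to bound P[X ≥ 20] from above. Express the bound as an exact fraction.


μ = E[X] = 23/15, a = 20.
Markov: P[X ≥ 20] ≤ μ/a = (23/15)/20 = 23/300.
Numerically: ≈ 0.07667.
(Since a = 20 > μ = 1.53333, the bound 23/300 is < 1 and informative.)

P[X ≥ 20] ≤ 23/300 ≈ 0.07667.


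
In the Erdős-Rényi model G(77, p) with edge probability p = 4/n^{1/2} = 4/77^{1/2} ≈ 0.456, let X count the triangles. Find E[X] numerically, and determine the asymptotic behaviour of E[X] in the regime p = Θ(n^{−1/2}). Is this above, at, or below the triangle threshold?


Number of potential triangles: C(77, 3) = 73150.
Each occurs with probability p³ ≈ (0.456)³ ≈ 9.47205e-02.
By linearity: E[X] = C(77, 3)·p³ ≈ 73150 · 9.47205e-02 ≈ 6928.803.
Since α = 1/2 < 1, p = c/n^{1/2} ≫ 1/n is above the triangle threshold p ~ 1/n. Asymptotically E[X] ~ (c³/6)·n^{3(1−α)} = (4³/6)·n^{1.5} → ∞; triangles are abundant w.h.p.

E[X] ≈ 6928.803; in regime p = Θ(1/n^{1/2}) E[X] diverges (above the triangle threshold p ~ 1/n).


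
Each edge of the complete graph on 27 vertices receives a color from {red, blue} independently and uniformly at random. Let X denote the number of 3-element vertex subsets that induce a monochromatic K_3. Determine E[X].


Let X = Σ_S X_S over the C(27, 3) = 2925 subsets S of size 3, where X_S = 1 if the K_3 on S is monochromatic.
For a fixed S, the K_3 on S has C(3, 2) = 3 edges. P[all 3 edges red] = (1/2)^3, and likewise for blue, so P[monochromatic] = 2·(1/2)^3 = 2^{1 − 3} = 1/4.
Summing: E[X] = C(27, 3) · 2^{1 − 3} = 2925 · 1/4 = 2925/4.
Numerically: E[X] ≈ 731.2500.

E[X] = C(27,3)·2^(1−C(3,2)) = 2925/4 ≈ 731.2500.


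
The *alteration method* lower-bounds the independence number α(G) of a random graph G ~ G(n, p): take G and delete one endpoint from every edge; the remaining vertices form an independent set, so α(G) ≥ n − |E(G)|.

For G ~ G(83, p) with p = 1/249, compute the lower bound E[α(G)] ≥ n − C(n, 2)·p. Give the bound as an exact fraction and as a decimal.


E[|E(G)|] = C(83, 2)·p = 3403 · (1/249) = 41/3.
E[α(G)] ≥ n − E[|E(G)|] = 83 − 41/3 = 208/3.
Numerically: ≈ 69.33333.
(This is only a lower bound; the true E[α(G)] may be larger.)

E[α(G)] ≥ 208/3 ≈ 69.33333.


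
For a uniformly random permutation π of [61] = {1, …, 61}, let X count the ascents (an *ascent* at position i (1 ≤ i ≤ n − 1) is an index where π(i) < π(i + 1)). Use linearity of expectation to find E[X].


Write X = Σ X_I over i = 1, …, 60, with X_I the indicator of one ascent.
There are 60 indicators.
For each fixed i, the pair (π(i), π(i+1)) is a uniformly random ordered pair of distinct values from {1, …, 61}; by symmetry P[π(i) < π(i+1)] = 1/2.
By linearity: E[X] = 60 · (1/2) = (61 − 1) · (1/2) = 30 ≈ 30.0000.

E[X] = 30 = 30.0000.


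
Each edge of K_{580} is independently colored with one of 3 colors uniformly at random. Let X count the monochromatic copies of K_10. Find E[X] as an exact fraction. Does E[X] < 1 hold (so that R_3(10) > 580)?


E[X] = C(580, 10) · 3^{1 − 45} = 1098085496704252547920 · 3^{−44} = 1098085496704252547920/984770902183611232881.
As a reduced fraction: E[X] = 1098085496704252547920/984770902183611232881 ≈ 1.11507.
Is E[X] < 1? NO.
Since E[X] ≥ 1, the first-moment bound is inconclusive at n = 580; it does NOT by itself certify R_3(10) > 580.

E[X] = 1098085496704252547920/984770902183611232881 ≈ 1.11507; E[X] ≥ 1; first-moment method inconclusive here.


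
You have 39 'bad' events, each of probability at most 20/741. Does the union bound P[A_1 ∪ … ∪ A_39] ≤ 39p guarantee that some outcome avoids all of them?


Union bound: P[∪_{i=1}^{39} A_i] ≤ Σ_i P[A_i] ≤ 39·p = 39·(20/741) = 20/19.
Numerically: 20/19 ≈ 1.052632.
Is 20/19 < 1? NO.
Since the bound 20/19 is ≥ 1, the union bound is uninformative here; it does NOT by itself certify existence.

39·p = 20/19 ≈ 1.052632; existence NOT certified by the union bound.


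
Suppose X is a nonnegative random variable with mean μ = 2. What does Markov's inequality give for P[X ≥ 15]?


μ = E[X] = 2, a = 15.
Markov: P[X ≥ 15] ≤ μ/a = (2)/15 = 2/15.
Numerically: ≈ 0.13333.
(Since a = 15 > μ = 2.00000, the bound 2/15 is < 1 and informative.)

P[X ≥ 15] ≤ 2/15 ≈ 0.13333.


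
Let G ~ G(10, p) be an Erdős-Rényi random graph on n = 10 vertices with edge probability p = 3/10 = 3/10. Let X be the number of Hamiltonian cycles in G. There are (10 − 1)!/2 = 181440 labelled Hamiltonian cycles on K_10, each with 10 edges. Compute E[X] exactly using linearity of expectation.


K_10 has (10 − 1)!/2 = 181440 labelled Hamiltonian cycles.
For each such Hamiltonian cycle H, let X_H = 1 if all 10 edges of H are present in G. Then P[X_H = 1] = p^{10} = (3/10)^{10} = 59049/10000000000.
By linearity of expectation: E[X] = Σ_H E[X_H] = 181440 · p^{10} = 181440 · 59049/10000000000 = 33480783/31250000.
Numerically: E[X] ≈ 1.07.

E[X] = 181440 · (3/10)^{10} = 33480783/31250000 ≈ 1.07.


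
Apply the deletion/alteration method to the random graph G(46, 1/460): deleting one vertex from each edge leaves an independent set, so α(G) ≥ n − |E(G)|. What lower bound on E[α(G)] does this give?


E[|E(G)|] = C(46, 2)·p = 1035 · (1/460) = 9/4.
E[α(G)] ≥ n − E[|E(G)|] = 46 − 9/4 = 175/4.
Numerically: ≈ 43.750.
(This is only a lower bound; the true E[α(G)] may be larger.)

E[α(G)] ≥ 175/4 ≈ 43.750.


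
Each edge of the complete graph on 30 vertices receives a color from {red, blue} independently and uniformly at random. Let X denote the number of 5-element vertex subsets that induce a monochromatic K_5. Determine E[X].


Let X = Σ_S X_S over the C(30, 5) = 142506 subsets S of size 5, where X_S = 1 if the K_5 on S is monochromatic.
For a fixed S, the K_5 on S has C(5, 2) = 10 edges. P[all 10 edges red] = (1/2)^10, and likewise for blue, so P[monochromatic] = 2·(1/2)^10 = 2^{1 − 10} = 1/512.
By linearity: E[X] = C(30, 5) · 2^{1 − 10} = 142506 · 1/512 = 71253/256.
Numerically: E[X] ≈ 278.332.

E[X] = C(30,5)·2^(1−C(5,2)) = 71253/256 ≈ 278.332.


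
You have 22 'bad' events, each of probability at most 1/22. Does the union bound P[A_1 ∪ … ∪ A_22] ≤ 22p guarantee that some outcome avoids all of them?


Union bound: P[∪_{i=1}^{22} A_i] ≤ Σ_i P[A_i] ≤ 22·p = 22·(1/22) = 1.
Numerically: 1 ≈ 1.0000.
Is 1 < 1? NO.
Since the bound 1 is ≥ 1, the union bound is uninformative here; it does NOT by itself certify existence.

22·p = 1 ≈ 1.0000; existence NOT certified by the union bound.


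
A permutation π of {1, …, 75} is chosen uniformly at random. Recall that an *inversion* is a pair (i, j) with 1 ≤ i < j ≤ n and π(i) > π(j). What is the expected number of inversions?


Write X = Σ X_I over the C(75, 2) = 2775 pairs i < j, with X_I the indicator of one inversion.
There are 2775 indicators.
For each fixed pair i < j, the values π(i) and π(j) are two distinct elements of {1, …, 75} in uniformly random order; by symmetry P[π(i) > π(j)] = 1/2.
By linearity: E[X] = 2775 · (1/2) = C(75, 2) · (1/2) = 2775/2 = 2775/2 ≈ 1387.500000.

E[X] = 2775/2 = 1387.500000.


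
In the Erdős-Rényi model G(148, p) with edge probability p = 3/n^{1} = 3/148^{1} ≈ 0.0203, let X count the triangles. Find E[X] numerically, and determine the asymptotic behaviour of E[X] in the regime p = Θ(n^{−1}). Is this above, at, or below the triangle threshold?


Number of potential triangles: C(148, 3) = 529396.
Each occurs with probability p³ ≈ (0.0203)³ ≈ 8.32873e-06.
By linearity: E[X] = C(148, 3)·p³ ≈ 529396 · 8.32873e-06 ≈ 4.409.
Here α = 1, so p = 3/n is exactly at the triangle threshold p ~ 1/n. Asymptotically E[X] → c³/6 = 3³/6 = 9/2 ≈ 4.500, a bounded constant. In this regime the triangle count is asymptotically Poisson(c³/6).

E[X] ≈ 4.409; in regime p = Θ(1/n^{1}) E[X] stays bounded (at the triangle threshold p ~ 1/n).


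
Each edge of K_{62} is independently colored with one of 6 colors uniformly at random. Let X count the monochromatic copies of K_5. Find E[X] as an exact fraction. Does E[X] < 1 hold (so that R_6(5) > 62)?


E[X] = C(62, 5) · 6^{1 − 10} = 6471002 · 6^{−9} = 6471002/10077696.
As a reduced fraction: E[X] = 3235501/5038848 ≈ 0.642111.
Is E[X] < 1? YES.
Since E[X] < 1, there exists a 6-coloring of K_{62} with no monochromatic K_5; hence R_6(5) > 62.

E[X] = 3235501/5038848 ≈ 0.642111; E[X] < 1, so R_6(5) > 62.


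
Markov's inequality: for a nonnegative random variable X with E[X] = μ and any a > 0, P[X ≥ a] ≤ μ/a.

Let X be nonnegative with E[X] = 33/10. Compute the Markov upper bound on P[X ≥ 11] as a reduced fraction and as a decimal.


μ = E[X] = 33/10, a = 11.
Markov: P[X ≥ 11] ≤ μ/a = (33/10)/11 = 3/10.
Numerically: ≈ 0.300000.
(Since a = 11 > μ = 3.300000, the bound 3/10 is < 1 and informative.)

P[X ≥ 11] ≤ 3/10 ≈ 0.300000.


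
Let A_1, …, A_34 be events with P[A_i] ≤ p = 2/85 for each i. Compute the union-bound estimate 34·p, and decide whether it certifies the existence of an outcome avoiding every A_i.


Union bound: P[∪_{i=1}^{34} A_i] ≤ Σ_i P[A_i] ≤ 34·p = 34·(2/85) = 4/5.
Numerically: 4/5 ≈ 0.800.
Is 4/5 < 1? YES.
Since P[∪ A_i] ≤ 4/5 < 1, the complement has P[∩ A_i^c] ≥ 1 − 4/5 = 1/5 > 0, so some outcome avoids every A_i.

34·p = 4/5 ≈ 0.800; existence CERTIFIED by the union bound.


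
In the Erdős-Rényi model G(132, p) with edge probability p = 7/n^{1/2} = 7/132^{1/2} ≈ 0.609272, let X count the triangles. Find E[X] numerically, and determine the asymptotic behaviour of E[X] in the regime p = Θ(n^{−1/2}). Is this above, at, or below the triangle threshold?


Number of potential triangles: C(132, 3) = 374660.
Each occurs with probability p³ ≈ (0.609272)³ ≈ 2.26169076e-01.
By linearity: E[X] = C(132, 3)·p³ ≈ 374660 · 2.26169076e-01 ≈ 84736.505913.
Since α = 1/2 < 1, p = c/n^{1/2} ≫ 1/n is above the triangle threshold p ~ 1/n. Asymptotically E[X] ~ (c³/6)·n^{3(1−α)} = (7³/6)·n^{1.5} → ∞; triangles are abundant w.h.p.

E[X] ≈ 84736.505913; in regime p = Θ(1/n^{1/2}) E[X] diverges (above the triangle threshold p ~ 1/n).


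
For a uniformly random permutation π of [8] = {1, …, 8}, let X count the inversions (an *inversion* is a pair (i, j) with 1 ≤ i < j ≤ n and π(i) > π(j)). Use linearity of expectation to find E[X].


Write X = Σ X_I over the C(8, 2) = 28 pairs i < j, with X_I the indicator of one inversion.
There are 28 indicators.
For each fixed pair i < j, the values π(i) and π(j) are two distinct elements of {1, …, 8} in uniformly random order; by symmetry P[π(i) > π(j)] = 1/2.
By linearity: E[X] = 28 · (1/2) = C(8, 2) · (1/2) = 28/2 = 14 ≈ 14.0000.

E[X] = 14 = 14.0000.


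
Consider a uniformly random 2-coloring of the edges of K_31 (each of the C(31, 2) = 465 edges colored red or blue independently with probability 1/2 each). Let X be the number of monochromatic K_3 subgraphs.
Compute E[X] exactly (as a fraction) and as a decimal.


Let X = Σ_S X_S over the C(31, 3) = 4495 subsets S of size 3, where X_S = 1 if the K_3 on S is monochromatic.
For a fixed S, the K_3 on S has C(3, 2) = 3 edges. P[all 3 edges red] = (1/2)^3, and likewise for blue, so P[monochromatic] = 2·(1/2)^3 = 2^{1 − 3} = 1/4.
Summing: E[X] = C(31, 3) · 2^{1 − 3} = 4495 · 1/4 = 4495/4.
Numerically: E[X] ≈ 1123.7500.

E[X] = C(31,3)·2^(1−C(3,2)) = 4495/4 ≈ 1123.7500.


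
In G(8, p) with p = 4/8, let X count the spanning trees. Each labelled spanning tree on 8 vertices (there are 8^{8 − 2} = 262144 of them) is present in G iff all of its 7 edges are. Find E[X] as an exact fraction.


K_8 has 8^{8 − 2} = 262144 labelled spanning trees.
For each such spanning tree H, let X_H = 1 if all 7 edges of H are present in G. Then P[X_H = 1] = p^{7} = (1/2)^{7} = 1/128.
By linearity: E[X] = Σ_H E[X_H] = 262144 · p^{7} = 262144 · 1/128 = 2048.
Numerically: E[X] ≈ 2048.

E[X] = 262144 · (1/2)^{7} = 2048 ≈ 2048.


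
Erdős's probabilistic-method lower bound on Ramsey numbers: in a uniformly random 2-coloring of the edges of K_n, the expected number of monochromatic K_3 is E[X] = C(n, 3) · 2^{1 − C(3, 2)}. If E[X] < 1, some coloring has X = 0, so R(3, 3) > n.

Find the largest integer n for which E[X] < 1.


We need C(n, 3) · 2^{1 − 3} < 1, i.e. C(n, 3) < 2^{3 − 1} = 4.
Check values of n near the boundary:
  n = 3: C(3, 3) = 1; 1 < 4? YES
  n = 4: C(4, 3) = 4; 4 < 4? NO
The largest n with C(n, 3) < 4 is n = 3 (where E[X] = 1/4 ≈ 0.250). Hence R(3, 3) > 3, i.e. R(3, 3) ≥ 4.

Largest n = 3; hence R(3, 3) > 3.


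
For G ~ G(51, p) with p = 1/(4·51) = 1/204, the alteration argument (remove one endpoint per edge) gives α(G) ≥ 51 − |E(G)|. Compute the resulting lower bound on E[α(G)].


E[|E(G)|] = C(51, 2)·p = 1275 · (1/204) = 25/4.
E[α(G)] ≥ n − E[|E(G)|] = 51 − 25/4 = 179/4.
Numerically: ≈ 44.750.
(This is only a lower bound; the true E[α(G)] may be larger.)

E[α(G)] ≥ 179/4 ≈ 44.750.


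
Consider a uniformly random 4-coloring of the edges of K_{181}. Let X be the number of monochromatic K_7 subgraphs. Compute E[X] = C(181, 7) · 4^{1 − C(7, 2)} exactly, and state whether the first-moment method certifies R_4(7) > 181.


E[X] = C(181, 7) · 4^{1 − 21} = 1122839183400 · 4^{−20} = 1122839183400/1099511627776.
As a reduced fraction: E[X] = 140354897925/137438953472 ≈ 1.02122.
Is E[X] < 1? NO.
Since E[X] ≥ 1, the first-moment bound is inconclusive at n = 181; it does NOT by itself certify R_4(7) > 181.

E[X] = 140354897925/137438953472 ≈ 1.02122; E[X] ≥ 1; first-moment method inconclusive here.


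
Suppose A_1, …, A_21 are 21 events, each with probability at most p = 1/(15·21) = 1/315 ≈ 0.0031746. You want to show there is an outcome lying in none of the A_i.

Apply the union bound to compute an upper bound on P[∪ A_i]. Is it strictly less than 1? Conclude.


Union bound: P[∪_{i=1}^{21} A_i] ≤ Σ_i P[A_i] ≤ 21·p = 21·(1/315) = 1/15.
Numerically: 1/15 ≈ 0.0666667.
Is 1/15 < 1? YES.
Since P[∪ A_i] ≤ 1/15 < 1, the complement has P[∩ A_i^c] ≥ 1 − 1/15 = 14/15 > 0, so some outcome avoids every A_i.

21·p = 1/15 ≈ 0.0666667; existence CERTIFIED by the union bound.


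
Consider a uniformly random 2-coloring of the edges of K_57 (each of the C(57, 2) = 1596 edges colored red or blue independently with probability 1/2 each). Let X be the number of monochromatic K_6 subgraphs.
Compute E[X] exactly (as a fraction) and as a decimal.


Let X = Σ_S X_S over the C(57, 6) = 36288252 subsets S of size 6, where X_S = 1 if the K_6 on S is monochromatic.
For a fixed S, the K_6 on S has C(6, 2) = 15 edges. P[all 15 edges red] = (1/2)^15, and likewise for blue, so P[monochromatic] = 2·(1/2)^15 = 2^{1 − 15} = 1/16384.
By linearity: E[X] = C(57, 6) · 2^{1 − 15} = 36288252 · 1/16384 = 9072063/4096.
Numerically: E[X] ≈ 2214.859131.

E[X] = C(57,6)·2^(1−C(6,2)) = 9072063/4096 ≈ 2214.859131.


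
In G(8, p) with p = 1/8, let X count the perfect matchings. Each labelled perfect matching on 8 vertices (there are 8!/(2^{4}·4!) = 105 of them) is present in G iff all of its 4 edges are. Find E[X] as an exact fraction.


K_8 has 8!/(2^{4}·4!) = 105 labelled perfect matchings.
For each such perfect matching H, let X_H = 1 if all 4 edges of H are present in G. Then P[X_H = 1] = p^{4} = (1/8)^{4} = 1/4096.
By linearity of expectation: E[X] = Σ_H E[X_H] = 105 · p^{4} = 105 · 1/4096 = 105/4096.
Numerically: E[X] ≈ 0.0256348.

E[X] = 105 · (1/8)^{4} = 105/4096 ≈ 0.0256348.


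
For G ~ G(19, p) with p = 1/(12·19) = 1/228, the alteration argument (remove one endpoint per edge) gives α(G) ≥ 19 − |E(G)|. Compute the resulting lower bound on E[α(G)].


E[|E(G)|] = C(19, 2)·p = 171 · (1/228) = 3/4.
E[α(G)] ≥ n − E[|E(G)|] = 19 − 3/4 = 73/4.
Numerically: ≈ 18.25000.
(This is only a lower bound; the true E[α(G)] may be larger.)

E[α(G)] ≥ 73/4 ≈ 18.25000.


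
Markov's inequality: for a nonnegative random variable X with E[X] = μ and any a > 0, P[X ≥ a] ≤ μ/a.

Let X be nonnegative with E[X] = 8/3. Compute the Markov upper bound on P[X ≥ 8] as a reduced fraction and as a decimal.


μ = E[X] = 8/3, a = 8.
Markov: P[X ≥ 8] ≤ μ/a = (8/3)/8 = 1/3.
Numerically: ≈ 0.3333.
(Since a = 8 > μ = 2.6667, the bound 1/3 is < 1 and informative.)

P[X ≥ 8] ≤ 1/3 ≈ 0.3333.


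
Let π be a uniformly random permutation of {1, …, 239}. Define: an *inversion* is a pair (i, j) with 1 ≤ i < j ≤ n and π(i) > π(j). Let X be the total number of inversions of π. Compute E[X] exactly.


Write X = Σ X_I over the C(239, 2) = 28441 pairs i < j, with X_I the indicator of one inversion.
There are 28441 indicators.
For each fixed pair i < j, the values π(i) and π(j) are two distinct elements of {1, …, 239} in uniformly random order; by symmetry P[π(i) > π(j)] = 1/2.
By linearity: E[X] = 28441 · (1/2) = C(239, 2) · (1/2) = 28441/2 = 28441/2 ≈ 14220.500.

E[X] = 28441/2 = 14220.500.


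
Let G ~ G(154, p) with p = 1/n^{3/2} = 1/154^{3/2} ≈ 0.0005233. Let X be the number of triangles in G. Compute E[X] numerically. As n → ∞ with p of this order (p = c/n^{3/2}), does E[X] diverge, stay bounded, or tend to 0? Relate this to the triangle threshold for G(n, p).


Number of potential triangles: C(154, 3) = 596904.
Each occurs with probability p³ ≈ (0.0005233)³ ≈ 1.432705e-10.
By linearity: E[X] = C(154, 3)·p³ ≈ 596904 · 1.432705e-10 ≈ 0.0001.
Since α = 3/2 > 1, p = c/n^{3/2} = o(1/n) is below the triangle threshold p ~ 1/n. Asymptotically E[X] ~ (c³/6)·n^{3(1−α)} = (1³/6)·n^{-1.5} → 0, so by Markov's inequality G has no triangles w.h.p.

E[X] ≈ 0.0001; in regime p = Θ(1/n^{3/2}) E[X] tends to 0 (below the triangle threshold p ~ 1/n).


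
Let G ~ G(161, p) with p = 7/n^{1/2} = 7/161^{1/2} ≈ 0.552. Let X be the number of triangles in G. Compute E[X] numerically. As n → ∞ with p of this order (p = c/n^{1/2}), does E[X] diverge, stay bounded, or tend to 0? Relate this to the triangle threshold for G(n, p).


Number of potential triangles: C(161, 3) = 682640.
Each occurs with probability p³ ≈ (0.552)³ ≈ 1.67902e-01.
By linearity: E[X] = C(161, 3)·p³ ≈ 682640 · 1.67902e-01 ≈ 114616.473.
Since α = 1/2 < 1, p = c/n^{1/2} ≫ 1/n is above the triangle threshold p ~ 1/n. Asymptotically E[X] ~ (c³/6)·n^{3(1−α)} = (7³/6)·n^{1.5} → ∞; triangles are abundant w.h.p.

E[X] ≈ 114616.473; in regime p = Θ(1/n^{1/2}) E[X] diverges (above the triangle threshold p ~ 1/n).


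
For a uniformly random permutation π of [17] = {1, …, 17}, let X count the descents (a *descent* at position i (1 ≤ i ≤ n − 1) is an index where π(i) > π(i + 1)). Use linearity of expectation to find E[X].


Write X = Σ X_I over i = 1, …, 16, with X_I the indicator of one descent.
There are 16 indicators.
For each fixed i, the pair (π(i), π(i+1)) is a uniformly random ordered pair of distinct values from {1, …, 17}; by symmetry P[π(i) > π(i+1)] = 1/2.
By linearity: E[X] = 16 · (1/2) = (17 − 1) · (1/2) = 8 ≈ 8.000.

E[X] = 8 = 8.000.


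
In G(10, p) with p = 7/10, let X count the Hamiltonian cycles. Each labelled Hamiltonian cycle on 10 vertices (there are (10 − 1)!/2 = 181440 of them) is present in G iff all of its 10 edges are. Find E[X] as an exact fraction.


K_10 has (10 − 1)!/2 = 181440 labelled Hamiltonian cycles.
For each such Hamiltonian cycle H, let X_H = 1 if all 10 edges of H are present in G. Then P[X_H = 1] = p^{10} = (7/10)^{10} = 282475249/10000000000.
Summing the indicators: E[X] = Σ_H E[X_H] = 181440 · p^{10} = 181440 · 282475249/10000000000 = 160163466183/31250000.
Numerically: E[X] ≈ 5125.2.

E[X] = 181440 · (7/10)^{10} = 160163466183/31250000 ≈ 5125.2.


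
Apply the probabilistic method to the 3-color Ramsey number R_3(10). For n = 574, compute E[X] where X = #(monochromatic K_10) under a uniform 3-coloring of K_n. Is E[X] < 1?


E[X] = C(574, 10) · 3^{1 − 45} = 988824035203816502691 · 3^{−44} = 988824035203816502691/984770902183611232881.
As a reduced fraction: E[X] = 109869337244868500299/109418989131512359209 ≈ 1.0041158.
Is E[X] < 1? NO.
Since E[X] ≥ 1, the first-moment bound is inconclusive at n = 574; it does NOT by itself certify R_3(10) > 574.

E[X] = 109869337244868500299/109418989131512359209 ≈ 1.0041158; E[X] ≥ 1; first-moment method inconclusive here.


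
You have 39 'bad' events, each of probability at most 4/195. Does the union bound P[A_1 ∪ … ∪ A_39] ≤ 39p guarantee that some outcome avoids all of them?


Union bound: P[∪_{i=1}^{39} A_i] ≤ Σ_i P[A_i] ≤ 39·p = 39·(4/195) = 4/5.
Numerically: 4/5 ≈ 0.800000.
Is 4/5 < 1? YES.
Since P[∪ A_i] ≤ 4/5 < 1, the complement has P[∩ A_i^c] ≥ 1 − 4/5 = 1/5 > 0, so some outcome avoids every A_i.

39·p = 4/5 ≈ 0.800000; existence CERTIFIED by the union bound.


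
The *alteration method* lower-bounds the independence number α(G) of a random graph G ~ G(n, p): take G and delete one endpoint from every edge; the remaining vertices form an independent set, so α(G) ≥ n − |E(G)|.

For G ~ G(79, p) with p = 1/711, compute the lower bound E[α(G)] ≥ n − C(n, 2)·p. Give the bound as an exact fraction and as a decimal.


E[|E(G)|] = C(79, 2)·p = 3081 · (1/711) = 13/3.
E[α(G)] ≥ n − E[|E(G)|] = 79 − 13/3 = 224/3.
Numerically: ≈ 74.6667.
(This is only a lower bound; the true E[α(G)] may be larger.)

E[α(G)] ≥ 224/3 ≈ 74.6667.


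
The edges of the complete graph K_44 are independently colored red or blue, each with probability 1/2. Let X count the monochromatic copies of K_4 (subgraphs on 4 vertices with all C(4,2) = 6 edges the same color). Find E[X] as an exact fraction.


Let X = Σ_S X_S over the C(44, 4) = 135751 subsets S of size 4, where X_S = 1 if the K_4 on S is monochromatic.
For a fixed S, the K_4 on S has C(4, 2) = 6 edges. P[all 6 edges red] = (1/2)^6, and likewise for blue, so P[monochromatic] = 2·(1/2)^6 = 2^{1 − 6} = 1/32.
By linearity: E[X] = C(44, 4) · 2^{1 − 6} = 135751 · 1/32 = 135751/32.
Numerically: E[X] ≈ 4242.219.

E[X] = C(44,4)·2^(1−C(4,2)) = 135751/32 ≈ 4242.219.


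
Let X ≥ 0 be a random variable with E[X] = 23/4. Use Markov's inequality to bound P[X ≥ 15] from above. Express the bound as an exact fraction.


μ = E[X] = 23/4, a = 15.
Markov: P[X ≥ 15] ≤ μ/a = (23/4)/15 = 23/60.
Numerically: ≈ 0.3833.
(Since a = 15 > μ = 5.7500, the bound 23/60 is < 1 and informative.)

P[X ≥ 15] ≤ 23/60 ≈ 0.3833.


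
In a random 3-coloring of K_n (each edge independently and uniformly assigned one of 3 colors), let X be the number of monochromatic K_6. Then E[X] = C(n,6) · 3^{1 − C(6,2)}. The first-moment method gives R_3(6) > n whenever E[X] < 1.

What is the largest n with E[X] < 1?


We need C(n, 6) · 3^{1 − 15} < 1, i.e. C(n, 6) < 3^{15 − 1} = 4782969.
Check values of n near the boundary:
  n = 38: C(38, 6) = 2760681; 2760681 < 4782969? YES
  n = 39: C(39, 6) = 3262623; 3262623 < 4782969? YES
  n = 40: C(40, 6) = 3838380; 3838380 < 4782969? YES
  n = 41: C(41, 6) = 4496388; 4496388 < 4782969? YES
  n = 42: C(42, 6) = 5245786; 5245786 < 4782969? NO
The largest n with C(n, 6) < 4782969 is n = 41 (where E[X] = 1498796/1594323 ≈ 0.940083). Hence R_3(6) > 41, i.e. R_3(6) ≥ 42.

Largest n = 41; hence R_3(6) > 41.


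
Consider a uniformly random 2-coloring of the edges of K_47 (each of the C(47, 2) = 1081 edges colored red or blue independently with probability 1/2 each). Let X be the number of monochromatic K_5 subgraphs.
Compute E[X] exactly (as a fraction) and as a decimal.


Let X = Σ_S X_S over the C(47, 5) = 1533939 subsets S of size 5, where X_S = 1 if the K_5 on S is monochromatic.
For a fixed S, the K_5 on S has C(5, 2) = 10 edges. P[all 10 edges red] = (1/2)^10, and likewise for blue, so P[monochromatic] = 2·(1/2)^10 = 2^{1 − 10} = 1/512.
Summing: E[X] = C(47, 5) · 2^{1 − 10} = 1533939 · 1/512 = 1533939/512.
Numerically: E[X] ≈ 2995.9746.

E[X] = C(47,5)·2^(1−C(5,2)) = 1533939/512 ≈ 2995.9746.


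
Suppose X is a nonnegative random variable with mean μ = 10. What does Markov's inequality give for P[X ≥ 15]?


μ = E[X] = 10, a = 15.
Markov: P[X ≥ 15] ≤ μ/a = (10)/15 = 2/3.
Numerically: ≈ 0.666667.
(Since a = 15 > μ = 10.000000, the bound 2/3 is < 1 and informative.)

P[X ≥ 15] ≤ 2/3 ≈ 0.666667.


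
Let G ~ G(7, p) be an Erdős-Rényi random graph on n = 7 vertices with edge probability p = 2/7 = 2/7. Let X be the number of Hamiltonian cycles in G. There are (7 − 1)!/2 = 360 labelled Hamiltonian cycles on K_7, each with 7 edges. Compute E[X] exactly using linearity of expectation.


K_7 has (7 − 1)!/2 = 360 labelled Hamiltonian cycles.
For each such Hamiltonian cycle H, let X_H = 1 if all 7 edges of H are present in G. Then P[X_H = 1] = p^{7} = (2/7)^{7} = 128/823543.
By linearity: E[X] = Σ_H E[X_H] = 360 · p^{7} = 360 · 128/823543 = 46080/823543.
Numerically: E[X] ≈ 0.05595.

E[X] = 360 · (2/7)^{7} = 46080/823543 ≈ 0.05595.


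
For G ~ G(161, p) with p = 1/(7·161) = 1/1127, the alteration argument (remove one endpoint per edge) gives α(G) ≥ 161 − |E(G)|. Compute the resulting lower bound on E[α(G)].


E[|E(G)|] = C(161, 2)·p = 12880 · (1/1127) = 80/7.
E[α(G)] ≥ n − E[|E(G)|] = 161 − 80/7 = 1047/7.
Numerically: ≈ 149.5714.
(This is only a lower bound; the true E[α(G)] may be larger.)

E[α(G)] ≥ 1047/7 ≈ 149.5714.


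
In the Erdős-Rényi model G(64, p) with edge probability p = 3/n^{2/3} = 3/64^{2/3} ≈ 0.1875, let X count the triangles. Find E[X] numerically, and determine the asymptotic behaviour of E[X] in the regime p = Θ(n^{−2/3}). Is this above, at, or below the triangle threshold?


Number of potential triangles: C(64, 3) = 41664.
Each occurs with probability p³ ≈ (0.1875)³ ≈ 6.59179688e-03.
By linearity: E[X] = C(64, 3)·p³ ≈ 41664 · 6.59179688e-03 ≈ 274.640625.
Since α = 2/3 < 1, p = c/n^{2/3} ≫ 1/n is above the triangle threshold p ~ 1/n. Asymptotically E[X] ~ (c³/6)·n^{3(1−α)} = (3³/6)·n^{1} → ∞; triangles are abundant w.h.p.

E[X] ≈ 274.640625; in regime p = Θ(1/n^{2/3}) E[X] diverges (above the triangle threshold p ~ 1/n).


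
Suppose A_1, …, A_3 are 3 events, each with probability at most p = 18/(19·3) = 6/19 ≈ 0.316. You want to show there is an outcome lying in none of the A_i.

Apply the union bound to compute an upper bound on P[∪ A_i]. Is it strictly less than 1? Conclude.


Union bound: P[∪_{i=1}^{3} A_i] ≤ Σ_i P[A_i] ≤ 3·p = 3·(6/19) = 18/19.
Numerically: 18/19 ≈ 0.947.
Is 18/19 < 1? YES.
Since P[∪ A_i] ≤ 18/19 < 1, the complement has P[∩ A_i^c] ≥ 1 − 18/19 = 1/19 > 0, so some outcome avoids every A_i.

3·p = 18/19 ≈ 0.947; existence CERTIFIED by the union bound.


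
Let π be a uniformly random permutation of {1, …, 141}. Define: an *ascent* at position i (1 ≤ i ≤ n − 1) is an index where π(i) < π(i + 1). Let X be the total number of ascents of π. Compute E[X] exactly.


Write X = Σ X_I over i = 1, …, 140, with X_I the indicator of one ascent.
There are 140 indicators.
For each fixed i, the pair (π(i), π(i+1)) is a uniformly random ordered pair of distinct values from {1, …, 141}; by symmetry P[π(i) < π(i+1)] = 1/2.
By linearity: E[X] = 140 · (1/2) = (141 − 1) · (1/2) = 70 ≈ 70.000.

E[X] = 70 = 70.000.


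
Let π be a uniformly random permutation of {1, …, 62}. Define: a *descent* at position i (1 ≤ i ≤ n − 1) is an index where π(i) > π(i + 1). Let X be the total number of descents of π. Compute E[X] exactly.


Write X = Σ X_I over i = 1, …, 61, with X_I the indicator of one descent.
There are 61 indicators.
For each fixed i, the pair (π(i), π(i+1)) is a uniformly random ordered pair of distinct values from {1, …, 62}; by symmetry P[π(i) > π(i+1)] = 1/2.
By linearity: E[X] = 61 · (1/2) = (62 − 1) · (1/2) = 61/2 ≈ 30.50000.

E[X] = 61/2 = 30.50000.


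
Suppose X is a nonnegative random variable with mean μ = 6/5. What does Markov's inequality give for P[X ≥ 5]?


μ = E[X] = 6/5, a = 5.
Markov: P[X ≥ 5] ≤ μ/a = (6/5)/5 = 6/25.
Numerically: ≈ 0.240000.
(Since a = 5 > μ = 1.200000, the bound 6/25 is < 1 and informative.)

P[X ≥ 5] ≤ 6/25 ≈ 0.240000.


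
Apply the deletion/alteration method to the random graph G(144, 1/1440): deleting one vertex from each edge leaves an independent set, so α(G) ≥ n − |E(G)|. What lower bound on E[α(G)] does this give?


E[|E(G)|] = C(144, 2)·p = 10296 · (1/1440) = 143/20.
E[α(G)] ≥ n − E[|E(G)|] = 144 − 143/20 = 2737/20.
Numerically: ≈ 136.8500.
(This is only a lower bound; the true E[α(G)] may be larger.)

E[α(G)] ≥ 2737/20 ≈ 136.8500.


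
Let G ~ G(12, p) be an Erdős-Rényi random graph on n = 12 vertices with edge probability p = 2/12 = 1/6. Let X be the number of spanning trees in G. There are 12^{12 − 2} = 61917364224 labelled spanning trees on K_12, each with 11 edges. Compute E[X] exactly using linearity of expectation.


K_12 has 12^{12 − 2} = 61917364224 labelled spanning trees.
For each such spanning tree H, let X_H = 1 if all 11 edges of H are present in G. Then P[X_H = 1] = p^{11} = (1/6)^{11} = 1/362797056.
Summing the indicators: E[X] = Σ_H E[X_H] = 61917364224 · p^{11} = 61917364224 · 1/362797056 = 512/3.
Numerically: E[X] ≈ 170.67.

E[X] = 61917364224 · (1/6)^{11} = 512/3 ≈ 170.67.


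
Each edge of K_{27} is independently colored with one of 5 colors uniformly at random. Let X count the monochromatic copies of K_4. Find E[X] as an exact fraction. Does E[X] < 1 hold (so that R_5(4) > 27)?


E[X] = C(27, 4) · 5^{1 − 6} = 17550 · 5^{−5} = 17550/3125.
As a reduced fraction: E[X] = 702/125 ≈ 5.61600.
Is E[X] < 1? NO.
Since E[X] ≥ 1, the first-moment bound is inconclusive at n = 27; it does NOT by itself certify R_5(4) > 27.

E[X] = 702/125 ≈ 5.61600; E[X] ≥ 1; first-moment method inconclusive here.


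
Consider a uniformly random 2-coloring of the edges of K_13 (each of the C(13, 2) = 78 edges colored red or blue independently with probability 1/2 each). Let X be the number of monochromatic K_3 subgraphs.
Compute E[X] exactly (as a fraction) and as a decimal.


Let X = Σ_S X_S over the C(13, 3) = 286 subsets S of size 3, where X_S = 1 if the K_3 on S is monochromatic.
For a fixed S, the K_3 on S has C(3, 2) = 3 edges. P[all 3 edges red] = (1/2)^3, and likewise for blue, so P[monochromatic] = 2·(1/2)^3 = 2^{1 − 3} = 1/4.
By linearity: E[X] = C(13, 3) · 2^{1 − 3} = 286 · 1/4 = 143/2.
Numerically: E[X] ≈ 71.5000.

E[X] = C(13,3)·2^(1−C(3,2)) = 143/2 ≈ 71.5000.


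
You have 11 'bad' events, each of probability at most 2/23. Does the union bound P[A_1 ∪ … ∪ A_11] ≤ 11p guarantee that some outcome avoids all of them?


Union bound: P[∪_{i=1}^{11} A_i] ≤ Σ_i P[A_i] ≤ 11·p = 11·(2/23) = 22/23.
Numerically: 22/23 ≈ 0.9565.
Is 22/23 < 1? YES.
Since P[∪ A_i] ≤ 22/23 < 1, the complement has P[∩ A_i^c] ≥ 1 − 22/23 = 1/23 > 0, so some outcome avoids every A_i.

11·p = 22/23 ≈ 0.9565; existence CERTIFIED by the union bound.


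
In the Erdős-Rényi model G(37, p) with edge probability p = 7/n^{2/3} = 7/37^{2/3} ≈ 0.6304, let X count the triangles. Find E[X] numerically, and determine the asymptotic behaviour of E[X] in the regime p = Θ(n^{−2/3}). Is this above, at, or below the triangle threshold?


Number of potential triangles: C(37, 3) = 7770.
Each occurs with probability p³ ≈ (0.6304)³ ≈ 2.505478e-01.
By linearity: E[X] = C(37, 3)·p³ ≈ 7770 · 2.505478e-01 ≈ 1946.7568.
Since α = 2/3 < 1, p = c/n^{2/3} ≫ 1/n is above the triangle threshold p ~ 1/n. Asymptotically E[X] ~ (c³/6)·n^{3(1−α)} = (7³/6)·n^{1} → ∞; triangles are abundant w.h.p.

E[X] ≈ 1946.7568; in regime p = Θ(1/n^{2/3}) E[X] diverges (above the triangle threshold p ~ 1/n).


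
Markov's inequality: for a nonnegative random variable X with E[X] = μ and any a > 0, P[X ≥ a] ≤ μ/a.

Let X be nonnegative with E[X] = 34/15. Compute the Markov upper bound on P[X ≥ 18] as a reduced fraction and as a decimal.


μ = E[X] = 34/15, a = 18.
Markov: P[X ≥ 18] ≤ μ/a = (34/15)/18 = 17/135.
Numerically: ≈ 0.12593.
(Since a = 18 > μ = 2.26667, the bound 17/135 is < 1 and informative.)

P[X ≥ 18] ≤ 17/135 ≈ 0.12593.


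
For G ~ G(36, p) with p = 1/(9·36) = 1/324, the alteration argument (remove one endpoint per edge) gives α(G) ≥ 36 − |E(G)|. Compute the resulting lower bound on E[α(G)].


E[|E(G)|] = C(36, 2)·p = 630 · (1/324) = 35/18.
E[α(G)] ≥ n − E[|E(G)|] = 36 − 35/18 = 613/18.
Numerically: ≈ 34.05556.
(This is only a lower bound; the true E[α(G)] may be larger.)

E[α(G)] ≥ 613/18 ≈ 34.05556.


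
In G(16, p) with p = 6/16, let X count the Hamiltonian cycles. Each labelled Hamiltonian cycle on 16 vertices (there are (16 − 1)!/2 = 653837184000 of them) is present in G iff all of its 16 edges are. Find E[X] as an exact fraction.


K_16 has (16 − 1)!/2 = 653837184000 labelled Hamiltonian cycles.
For each such Hamiltonian cycle H, let X_H = 1 if all 16 edges of H are present in G. Then P[X_H = 1] = p^{16} = (3/8)^{16} = 43046721/281474976710656.
Summing the indicators: E[X] = Σ_H E[X_H] = 653837184000 · p^{16} = 653837184000 · 43046721/281474976710656 = 27485885585032875/274877906944.
Numerically: E[X] ≈ 9.999e+04.

E[X] = 653837184000 · (3/8)^{16} = 27485885585032875/274877906944 ≈ 9.999e+04.
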